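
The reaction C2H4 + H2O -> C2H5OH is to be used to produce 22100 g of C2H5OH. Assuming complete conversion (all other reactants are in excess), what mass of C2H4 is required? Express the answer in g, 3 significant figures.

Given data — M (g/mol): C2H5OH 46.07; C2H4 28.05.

n(C2H5OH) = 22100 / 46.07 = 479.7 mol
n(C2H4) = (1/1) × 479.7 = 479.7 mol
mass = 479.7 × 28.05 = 13460 g

13500 g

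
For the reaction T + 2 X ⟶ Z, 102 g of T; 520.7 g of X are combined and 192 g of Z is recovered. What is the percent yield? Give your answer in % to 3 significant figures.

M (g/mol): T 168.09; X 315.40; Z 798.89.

39.6 %

n(T) = 102.0 / 168.09 = 0.6068 mol
n(X) = 520.7 / 315.40 = 1.651 mol
n/ν for T = 0.6068/1 = 0.6068
n/ν for X = 1.651/2 = 0.8255
Smallest n/ν is T → limiting reagent.
theoretical n(Z) = (1/1) × 0.6068 = 0.6068 mol → 484.8 g
% yield = 192 / 484.8 × 100 = 39.60 %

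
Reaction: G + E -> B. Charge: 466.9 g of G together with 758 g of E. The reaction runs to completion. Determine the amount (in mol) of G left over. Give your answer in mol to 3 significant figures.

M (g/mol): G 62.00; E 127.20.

n(G) = 466.9 / 62.00 = 7.531 mol
n(E) = 758.0 / 127.20 = 5.959 mol
n/ν → G: 7.531, E: 5.959; E is limiting.
G consumed = (1/1) × 5.959 = 5.959 mol
G remaining = 7.531 − 5.959 = 1.572 mol

1.57 mol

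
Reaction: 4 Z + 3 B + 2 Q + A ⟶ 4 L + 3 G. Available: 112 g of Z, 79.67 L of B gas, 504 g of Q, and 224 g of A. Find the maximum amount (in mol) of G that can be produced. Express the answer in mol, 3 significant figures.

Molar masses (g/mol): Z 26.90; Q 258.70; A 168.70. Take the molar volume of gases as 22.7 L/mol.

n(Z) = 112.0 / 26.90 = 4.164 mol
n(B) = 79.67 / 22.7 = 3.510 mol
n(Q) = 504.0 / 258.70 = 1.948 mol
n(A) = 224.0 / 168.70 = 1.328 mol
n/ν → Z: 1.041, B: 1.170, Q: 0.9740, A: 1.328; Q is limiting.
n(G) = (3/2) × 1.948 = 2.922 mol

2.92 mol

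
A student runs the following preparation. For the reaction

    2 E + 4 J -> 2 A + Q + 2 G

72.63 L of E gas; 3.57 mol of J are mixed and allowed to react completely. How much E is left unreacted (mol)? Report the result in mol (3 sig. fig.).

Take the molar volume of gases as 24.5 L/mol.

1.18 mol

n(E) = 72.63 / 24.5 = 2.964 mol
n(J) = 3.570 mol
n/ν for E = 2.964/2 = 1.482
n/ν for J = 3.570/4 = 0.8925
Smallest n/ν is J → limiting reagent.
E consumed = (2/4) × 3.570 = 1.785 mol
E remaining = 2.964 − 1.785 = 1.179 mol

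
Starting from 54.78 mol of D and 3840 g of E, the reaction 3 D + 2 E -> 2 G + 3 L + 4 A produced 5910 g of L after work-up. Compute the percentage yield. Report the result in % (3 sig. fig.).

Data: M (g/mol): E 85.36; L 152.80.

n(D) = 54.78 mol
n(E) = 3840 / 85.36 = 44.99 mol
n/ν for D = 54.78/3 = 18.26
n/ν for E = 44.99/2 = 22.50
Smallest n/ν is D → limiting reagent.
theoretical n(L) = (3/3) × 54.78 = 54.78 mol → 8370 g
% yield = 5910 / 8370 × 100 = 70.61 %

70.6 %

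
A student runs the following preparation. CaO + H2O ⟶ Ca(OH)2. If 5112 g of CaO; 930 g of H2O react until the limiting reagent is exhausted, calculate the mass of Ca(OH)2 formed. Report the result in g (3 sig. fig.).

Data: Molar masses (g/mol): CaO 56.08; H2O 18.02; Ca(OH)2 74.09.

3820 g

n(CaO) = 5112 / 56.08 = 91.16 mol
n(H2O) = 930.0 / 18.02 = 51.61 mol
n/ν → CaO: 91.16, H2O: 51.61; H2O is limiting.
n(Ca(OH)2) = (1/1) × 51.61 = 51.61 mol
mass = 51.61 × 74.09 = 3824 g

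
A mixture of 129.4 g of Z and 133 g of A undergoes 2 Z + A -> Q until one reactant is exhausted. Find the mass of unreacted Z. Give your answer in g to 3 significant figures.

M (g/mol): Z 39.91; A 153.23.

60.1 g

n(Z) = 129.4 / 39.91 = 3.242 mol
n(A) = 133.0 / 153.23 = 0.8680 mol
n/ν for Z = 3.242/2 = 1.621
n/ν for A = 0.8680/1 = 0.8680
Smallest n/ν is A → limiting reagent.
Z consumed = (2/1) × 0.8680 = 1.736 mol
Z remaining = 3.242 − 1.736 = 1.506 mol
mass = 1.506 × 39.91 = 60.10 g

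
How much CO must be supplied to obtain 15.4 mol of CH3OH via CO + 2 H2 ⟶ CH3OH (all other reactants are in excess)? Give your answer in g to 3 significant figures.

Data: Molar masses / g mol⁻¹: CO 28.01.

431 g

n(CH3OH) = 15.40 mol
n(CO) = (1/1) × 15.40 = 15.40 mol
mass = 15.40 × 28.01 = 431.4 g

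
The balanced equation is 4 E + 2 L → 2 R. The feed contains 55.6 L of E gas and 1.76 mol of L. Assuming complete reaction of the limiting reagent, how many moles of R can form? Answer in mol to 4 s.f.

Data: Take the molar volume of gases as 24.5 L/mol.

n(E) = 55.60 / 24.5 = 2.269 mol
n(L) = 1.760 mol
n/ν → E: 0.5673, L: 0.8800; E is limiting.
n(R) = (2/4) × 2.269 = 1.135 mol

1.135 mol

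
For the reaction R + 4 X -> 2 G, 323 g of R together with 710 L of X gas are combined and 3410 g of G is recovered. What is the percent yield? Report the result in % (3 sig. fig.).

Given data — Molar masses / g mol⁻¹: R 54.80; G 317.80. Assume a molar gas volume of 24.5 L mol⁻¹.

91.0 %

n(R) = 323.0 / 54.80 = 5.894 mol
n(X) = 710.0 / 24.5 = 28.98 mol
n/ν for R = 5.894/1 = 5.894
n/ν for X = 28.98/4 = 7.245
Smallest n/ν is R → limiting reagent.
theoretical n(G) = (2/1) × 5.894 = 11.79 mol → 3747 g
% yield = 3410 / 3747 × 100 = 91.01 %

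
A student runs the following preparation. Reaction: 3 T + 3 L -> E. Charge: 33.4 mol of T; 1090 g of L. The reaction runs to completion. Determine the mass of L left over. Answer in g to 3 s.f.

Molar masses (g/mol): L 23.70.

298 g

n(T) = 33.40 mol
n(L) = 1090 / 23.70 = 45.99 mol
n/ν for T = 33.40/3 = 11.13
n/ν for L = 45.99/3 = 15.33
Smallest n/ν is T → limiting reagent.
L consumed = (3/3) × 33.40 = 33.40 mol
L remaining = 45.99 − 33.40 = 12.59 mol
mass = 12.59 × 23.70 = 298.4 g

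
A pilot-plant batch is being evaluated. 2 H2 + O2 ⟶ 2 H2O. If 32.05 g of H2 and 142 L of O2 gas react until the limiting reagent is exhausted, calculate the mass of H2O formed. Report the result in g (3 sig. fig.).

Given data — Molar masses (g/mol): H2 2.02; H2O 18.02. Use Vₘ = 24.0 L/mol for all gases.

n(H2) = 32.05 / 2.02 = 15.87 mol
n(O2) = 142.0 / 24.0 = 5.917 mol
n/ν for H2 = 15.87/2 = 7.935
n/ν for O2 = 5.917/1 = 5.917
Smallest n/ν is O2 → limiting reagent.
n(H2O) = (2/1) × 5.917 = 11.83 mol
mass = 11.83 × 18.02 = 213.2 g

213 g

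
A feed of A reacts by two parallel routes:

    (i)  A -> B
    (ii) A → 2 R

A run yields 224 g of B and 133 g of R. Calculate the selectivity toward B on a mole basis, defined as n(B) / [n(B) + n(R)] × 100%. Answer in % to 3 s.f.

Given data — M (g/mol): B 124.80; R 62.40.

45.7 %

n(B) = 224 / 124.80 = 1.795 mol
n(R) = 133 / 62.40 = 2.131 mol
selectivity = 1.795/(1.795+2.131) × 100 = 45.72 %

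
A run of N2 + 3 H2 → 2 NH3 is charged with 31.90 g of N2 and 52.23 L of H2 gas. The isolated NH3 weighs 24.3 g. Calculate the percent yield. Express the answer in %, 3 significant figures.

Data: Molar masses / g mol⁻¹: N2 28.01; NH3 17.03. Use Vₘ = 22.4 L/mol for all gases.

n(N2) = 31.90 / 28.01 = 1.139 mol
n(H2) = 52.23 / 22.4 = 2.332 mol
n/ν → N2: 1.139, H2: 0.7773; H2 is limiting.
theoretical n(NH3) = (2/3) × 2.332 = 1.555 mol → 26.48 g
% yield = 24.3 / 26.48 × 100 = 91.77 %

91.8 %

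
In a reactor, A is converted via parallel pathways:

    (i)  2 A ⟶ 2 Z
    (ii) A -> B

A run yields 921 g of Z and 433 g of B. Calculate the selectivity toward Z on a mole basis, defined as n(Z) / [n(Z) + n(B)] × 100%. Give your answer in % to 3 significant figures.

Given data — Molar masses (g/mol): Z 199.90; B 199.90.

n(Z) = 921 / 199.90 = 4.607 mol
n(B) = 433 / 199.90 = 2.166 mol
selectivity = 4.607/(4.607+2.166) × 100 = 68.02 %

68.0 %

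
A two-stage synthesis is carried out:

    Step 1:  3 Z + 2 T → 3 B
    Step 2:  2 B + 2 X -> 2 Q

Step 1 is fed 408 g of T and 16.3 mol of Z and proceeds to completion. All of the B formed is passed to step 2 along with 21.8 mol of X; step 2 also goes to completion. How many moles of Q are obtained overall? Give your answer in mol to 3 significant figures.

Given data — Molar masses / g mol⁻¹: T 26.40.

16.3 mol

Step 1:
n(T) = 408.0 / 26.40 = 15.45 mol
n(Z) = 16.30 mol
n/ν for T = 15.45/2 = 7.725
n/ν for Z = 16.30/3 = 5.433
Smallest n/ν is Z → limiting reagent.
n(B) produced = (3/3) × 16.30 = 16.30 mol
Step 2:
n(B) available = 16.30 mol
n(X) = 21.80 mol
n/ν for B = 16.30/2 = 8.150
n/ν for X = 21.80/2 = 10.90
Smallest n/ν is B → limiting reagent.
n(Q) = (2/2) × 16.30 = 16.30 mol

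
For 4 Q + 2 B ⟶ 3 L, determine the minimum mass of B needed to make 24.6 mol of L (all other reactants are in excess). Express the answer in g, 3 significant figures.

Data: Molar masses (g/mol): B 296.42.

n(L) = 24.60 mol
n(B) = (2/3) × 24.60 = 16.40 mol
mass = 16.40 × 296.42 = 4861 g

4860 g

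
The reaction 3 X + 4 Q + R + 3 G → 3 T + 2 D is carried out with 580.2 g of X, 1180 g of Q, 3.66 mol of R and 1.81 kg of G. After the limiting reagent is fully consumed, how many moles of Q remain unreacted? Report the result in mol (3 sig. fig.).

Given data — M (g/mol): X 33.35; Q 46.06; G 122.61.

11.0 mol

n(X) = 580.2 / 33.35 = 17.40 mol
n(Q) = 1180 / 46.06 = 25.62 mol
n(R) = 3.660 mol
n(G) = 1.810×1000 / 122.61 = 14.76 mol
n/ν for X = 17.40/3 = 5.800
n/ν for Q = 25.62/4 = 6.405
n/ν for R = 3.660/1 = 3.660
n/ν for G = 14.76/3 = 4.920
Smallest n/ν is R → limiting reagent.
Q consumed = (4/1) × 3.660 = 14.64 mol
Q remaining = 25.62 − 14.64 = 10.98 mol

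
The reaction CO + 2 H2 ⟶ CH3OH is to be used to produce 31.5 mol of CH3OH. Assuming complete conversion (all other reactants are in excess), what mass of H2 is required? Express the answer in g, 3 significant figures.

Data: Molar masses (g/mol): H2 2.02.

127 g

n(CH3OH) = 31.50 mol
n(H2) = (2/1) × 31.50 = 63.00 mol
mass = 63.00 × 2.02 = 127.3 g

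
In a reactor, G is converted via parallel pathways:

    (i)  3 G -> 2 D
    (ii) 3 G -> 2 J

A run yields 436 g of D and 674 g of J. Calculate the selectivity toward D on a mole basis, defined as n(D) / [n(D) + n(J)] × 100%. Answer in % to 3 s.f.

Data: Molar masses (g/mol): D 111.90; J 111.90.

n(D) = 436 / 111.90 = 3.896 mol
n(J) = 674 / 111.90 = 6.023 mol
selectivity = 3.896/(3.896+6.023) × 100 = 39.28 %

39.3 %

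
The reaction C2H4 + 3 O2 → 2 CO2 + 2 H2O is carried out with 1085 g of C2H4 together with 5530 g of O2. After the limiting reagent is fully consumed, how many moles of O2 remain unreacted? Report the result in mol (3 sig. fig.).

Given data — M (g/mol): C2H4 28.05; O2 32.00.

n(C2H4) = 1085 / 28.05 = 38.68 mol
n(O2) = 5530 / 32.00 = 172.8 mol
n/ν for C2H4 = 38.68/1 = 38.68
n/ν for O2 = 172.8/3 = 57.60
Smallest n/ν is C2H4 → limiting reagent.
O2 consumed = (3/1) × 38.68 = 116.0 mol
O2 remaining = 172.8 − 116.0 = 56.80 mol

56.8 mol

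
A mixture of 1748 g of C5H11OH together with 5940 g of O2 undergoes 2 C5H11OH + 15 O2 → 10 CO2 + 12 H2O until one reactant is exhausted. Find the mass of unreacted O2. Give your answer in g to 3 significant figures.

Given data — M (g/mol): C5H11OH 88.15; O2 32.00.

n(C5H11OH) = 1748 / 88.15 = 19.83 mol
n(O2) = 5940 / 32.00 = 185.6 mol
n/ν → C5H11OH: 9.915, O2: 12.37; C5H11OH is limiting.
O2 consumed = (15/2) × 19.83 = 148.7 mol
O2 remaining = 185.6 − 148.7 = 36.90 mol
mass = 36.90 × 32.00 = 1181 g

1180 g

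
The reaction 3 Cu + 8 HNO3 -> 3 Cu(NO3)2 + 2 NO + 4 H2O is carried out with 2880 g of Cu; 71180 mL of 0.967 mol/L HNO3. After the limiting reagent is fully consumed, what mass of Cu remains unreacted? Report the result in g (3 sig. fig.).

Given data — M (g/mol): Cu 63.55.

n(Cu) = 2880 / 63.55 = 45.32 mol
n(HNO3) = 0.967 × 71180/1000 = 68.83 mol
n/ν → Cu: 15.11, HNO3: 8.604; HNO3 is limiting.
Cu consumed = (3/8) × 68.83 = 25.81 mol
Cu remaining = 45.32 − 25.81 = 19.51 mol
mass = 19.51 × 63.55 = 1240 g

1240 g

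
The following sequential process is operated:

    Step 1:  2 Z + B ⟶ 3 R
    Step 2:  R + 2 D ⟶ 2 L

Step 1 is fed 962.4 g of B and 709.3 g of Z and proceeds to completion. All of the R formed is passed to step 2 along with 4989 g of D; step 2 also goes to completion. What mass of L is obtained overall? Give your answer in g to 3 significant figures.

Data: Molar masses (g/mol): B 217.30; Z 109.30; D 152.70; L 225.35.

4390 g

Step 1:
n(B) = 962.4 / 217.30 = 4.429 mol
n(Z) = 709.3 / 109.30 = 6.489 mol
n/ν for B = 4.429/1 = 4.429
n/ν for Z = 6.489/2 = 3.245
Smallest n/ν is Z → limiting reagent.
n(R) produced = (3/2) × 6.489 = 9.734 mol
Step 2:
n(R) available = 9.734 mol
n(D) = 4989 / 152.70 = 32.67 mol
n/ν for R = 9.734/1 = 9.734
n/ν for D = 32.67/2 = 16.34
Smallest n/ν is R → limiting reagent.
n(L) = (2/1) × 9.734 = 19.47 mol
mass = 19.47 × 225.35 = 4388 g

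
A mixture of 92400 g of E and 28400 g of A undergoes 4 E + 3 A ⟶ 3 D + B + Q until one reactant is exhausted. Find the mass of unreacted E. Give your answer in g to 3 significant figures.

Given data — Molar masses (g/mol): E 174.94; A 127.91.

n(E) = 92400 / 174.94 = 528.2 mol
n(A) = 28400 / 127.91 = 222.0 mol
n/ν → E: 132.1, A: 74.00; A is limiting.
E consumed = (4/3) × 222.0 = 296.0 mol
E remaining = 528.2 − 296.0 = 232.2 mol
mass = 232.2 × 174.94 = 40620 g

40600 g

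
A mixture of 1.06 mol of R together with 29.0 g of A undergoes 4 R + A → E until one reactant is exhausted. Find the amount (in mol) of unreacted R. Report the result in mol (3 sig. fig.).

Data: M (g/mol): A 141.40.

0.240 mol

n(R) = 1.060 mol
n(A) = 29.00 / 141.40 = 0.2051 mol
n/ν → R: 0.2650, A: 0.2051; A is limiting.
R consumed = (4/1) × 0.2051 = 0.8204 mol
R remaining = 1.060 − 0.8204 = 0.2396 mol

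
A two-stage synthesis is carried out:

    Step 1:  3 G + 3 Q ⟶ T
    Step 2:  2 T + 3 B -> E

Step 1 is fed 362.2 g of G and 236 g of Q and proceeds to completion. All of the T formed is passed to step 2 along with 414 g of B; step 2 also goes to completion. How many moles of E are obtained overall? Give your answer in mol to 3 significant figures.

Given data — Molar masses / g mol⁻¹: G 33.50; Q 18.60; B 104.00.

Step 1:
n(G) = 362.2 / 33.50 = 10.81 mol
n(Q) = 236.0 / 18.60 = 12.69 mol
n/ν → G: 3.603, Q: 4.230; G is limiting.
n(T) produced = (1/3) × 10.81 = 3.603 mol
Step 2:
n(T) available = 3.603 mol
n(B) = 414.0 / 104.00 = 3.981 mol
n/ν → T: 1.802, B: 1.327; B is limiting.
n(E) = (1/3) × 3.981 = 1.327 mol

1.33 mol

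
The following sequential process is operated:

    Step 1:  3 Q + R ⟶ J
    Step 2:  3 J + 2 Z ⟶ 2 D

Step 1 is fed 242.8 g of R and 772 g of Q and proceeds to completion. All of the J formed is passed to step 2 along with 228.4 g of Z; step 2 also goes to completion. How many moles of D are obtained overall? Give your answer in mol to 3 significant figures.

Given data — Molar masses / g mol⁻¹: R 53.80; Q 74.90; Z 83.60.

Step 1:
n(R) = 242.8 / 53.80 = 4.513 mol
n(Q) = 772.0 / 74.90 = 10.31 mol
n/ν for R = 4.513/1 = 4.513
n/ν for Q = 10.31/3 = 3.437
Smallest n/ν is Q → limiting reagent.
n(J) produced = (1/3) × 10.31 = 3.437 mol
Step 2:
n(J) available = 3.437 mol
n(Z) = 228.4 / 83.60 = 2.732 mol
n/ν for J = 3.437/3 = 1.146
n/ν for Z = 2.732/2 = 1.366
Smallest n/ν is J → limiting reagent.
n(D) = (2/3) × 3.437 = 2.291 mol

2.29 mol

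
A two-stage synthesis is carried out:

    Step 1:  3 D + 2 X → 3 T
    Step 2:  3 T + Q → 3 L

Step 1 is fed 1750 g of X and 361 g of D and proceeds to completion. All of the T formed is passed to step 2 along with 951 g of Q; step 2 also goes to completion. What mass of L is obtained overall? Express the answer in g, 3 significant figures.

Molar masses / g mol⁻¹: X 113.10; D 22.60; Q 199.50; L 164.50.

Step 1:
n(X) = 1750 / 113.10 = 15.47 mol
n(D) = 361.0 / 22.60 = 15.97 mol
n/ν for X = 15.47/2 = 7.735
n/ν for D = 15.97/3 = 5.323
Smallest n/ν is D → limiting reagent.
n(T) produced = (3/3) × 15.97 = 15.97 mol
Step 2:
n(T) available = 15.97 mol
n(Q) = 951.0 / 199.50 = 4.767 mol
n/ν for T = 15.97/3 = 5.323
n/ν for Q = 4.767/1 = 4.767
Smallest n/ν is Q → limiting reagent.
n(L) = (3/1) × 4.767 = 14.30 mol
mass = 14.30 × 164.50 = 2352 g

2350 g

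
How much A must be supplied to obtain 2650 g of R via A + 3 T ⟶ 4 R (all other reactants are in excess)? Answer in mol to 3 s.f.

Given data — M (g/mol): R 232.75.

n(R) = 2650 / 232.75 = 11.39 mol
n(A) = (1/4) × 11.39 = 2.848 mol

2.85 mol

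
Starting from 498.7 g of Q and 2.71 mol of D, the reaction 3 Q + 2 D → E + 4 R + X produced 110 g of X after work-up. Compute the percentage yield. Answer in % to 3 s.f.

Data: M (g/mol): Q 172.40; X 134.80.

84.6 %

n(Q) = 498.7 / 172.40 = 2.893 mol
n(D) = 2.710 mol
n/ν for Q = 2.893/3 = 0.9643
n/ν for D = 2.710/2 = 1.355
Smallest n/ν is Q → limiting reagent.
theoretical n(X) = (1/3) × 2.893 = 0.9643 mol → 130.0 g
% yield = 110 / 130.0 × 100 = 84.62 %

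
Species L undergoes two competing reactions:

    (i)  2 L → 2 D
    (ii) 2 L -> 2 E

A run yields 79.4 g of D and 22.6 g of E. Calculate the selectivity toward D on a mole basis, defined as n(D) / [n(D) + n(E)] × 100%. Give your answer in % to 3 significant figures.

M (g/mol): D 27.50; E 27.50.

77.8 %

n(D) = 79.4 / 27.50 = 2.887 mol
n(E) = 22.6 / 27.50 = 0.8218 mol
selectivity = 2.887/(2.887+0.8218) × 100 = 77.84 %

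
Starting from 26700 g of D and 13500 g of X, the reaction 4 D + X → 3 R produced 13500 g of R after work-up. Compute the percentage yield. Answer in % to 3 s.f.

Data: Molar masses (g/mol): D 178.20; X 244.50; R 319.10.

n(D) = 26700 / 178.20 = 149.8 mol
n(X) = 13500 / 244.50 = 55.21 mol
n/ν for D = 149.8/4 = 37.45
n/ν for X = 55.21/1 = 55.21
Smallest n/ν is D → limiting reagent.
theoretical n(R) = (3/4) × 149.8 = 112.4 mol → 35870 g
% yield = 13500 / 35870 × 100 = 37.64 %

37.6 %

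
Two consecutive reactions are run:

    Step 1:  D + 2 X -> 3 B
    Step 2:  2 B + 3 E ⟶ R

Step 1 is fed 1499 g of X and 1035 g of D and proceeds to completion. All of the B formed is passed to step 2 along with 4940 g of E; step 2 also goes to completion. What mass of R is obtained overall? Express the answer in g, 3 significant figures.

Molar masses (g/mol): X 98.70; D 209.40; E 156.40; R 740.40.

Step 1:
n(X) = 1499 / 98.70 = 15.19 mol
n(D) = 1035 / 209.40 = 4.943 mol
n/ν for X = 15.19/2 = 7.595
n/ν for D = 4.943/1 = 4.943
Smallest n/ν is D → limiting reagent.
n(B) produced = (3/1) × 4.943 = 14.83 mol
Step 2:
n(B) available = 14.83 mol
n(E) = 4940 / 156.40 = 31.59 mol
n/ν for B = 14.83/2 = 7.415
n/ν for E = 31.59/3 = 10.53
Smallest n/ν is B → limiting reagent.
n(R) = (1/2) × 14.83 = 7.415 mol
mass = 7.415 × 740.40 = 5490 g

5490 g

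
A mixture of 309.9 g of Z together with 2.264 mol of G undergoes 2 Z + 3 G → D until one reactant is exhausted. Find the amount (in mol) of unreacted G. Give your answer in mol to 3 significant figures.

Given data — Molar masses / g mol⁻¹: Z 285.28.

n(Z) = 309.9 / 285.28 = 1.086 mol
n(G) = 2.264 mol
n/ν for Z = 1.086/2 = 0.5430
n/ν for G = 2.264/3 = 0.7547
Smallest n/ν is Z → limiting reagent.
G consumed = (3/2) × 1.086 = 1.629 mol
G remaining = 2.264 − 1.629 = 0.6350 mol

0.635 mol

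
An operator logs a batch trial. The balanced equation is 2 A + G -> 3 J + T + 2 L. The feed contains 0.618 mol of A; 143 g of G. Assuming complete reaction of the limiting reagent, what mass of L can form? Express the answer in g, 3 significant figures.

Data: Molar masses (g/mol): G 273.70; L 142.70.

88.2 g

n(A) = 0.6180 mol
n(G) = 143.0 / 273.70 = 0.5225 mol
n/ν for A = 0.6180/2 = 0.3090
n/ν for G = 0.5225/1 = 0.5225
Smallest n/ν is A → limiting reagent.
n(L) = (2/2) × 0.6180 = 0.6180 mol
mass = 0.6180 × 142.70 = 88.19 g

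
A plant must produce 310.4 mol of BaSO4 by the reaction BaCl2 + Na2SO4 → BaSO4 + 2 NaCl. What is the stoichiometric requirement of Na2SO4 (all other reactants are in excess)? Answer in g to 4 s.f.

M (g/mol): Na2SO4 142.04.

n(BaSO4) = 310.4 mol
n(Na2SO4) = (1/1) × 310.4 = 310.4 mol
mass = 310.4 × 142.04 = 44090 g

44090 g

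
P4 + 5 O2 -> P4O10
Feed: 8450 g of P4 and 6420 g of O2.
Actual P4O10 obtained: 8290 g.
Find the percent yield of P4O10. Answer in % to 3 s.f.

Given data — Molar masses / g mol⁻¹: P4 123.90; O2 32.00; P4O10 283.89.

72.8 %

n(P4) = 8450 / 123.90 = 68.20 mol
n(O2) = 6420 / 32.00 = 200.6 mol
n/ν for P4 = 68.20/1 = 68.20
n/ν for O2 = 200.6/5 = 40.12
Smallest n/ν is O2 → limiting reagent.
theoretical n(P4O10) = (1/5) × 200.6 = 40.12 mol → 11390 g
% yield = 8290 / 11390 × 100 = 72.78 %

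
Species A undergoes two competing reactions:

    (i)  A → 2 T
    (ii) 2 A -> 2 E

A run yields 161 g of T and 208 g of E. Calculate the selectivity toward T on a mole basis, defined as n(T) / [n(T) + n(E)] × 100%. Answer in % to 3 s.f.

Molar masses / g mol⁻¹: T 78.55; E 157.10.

n(T) = 161 / 78.55 = 2.050 mol
n(E) = 208 / 157.10 = 1.324 mol
selectivity = 2.050/(2.050+1.324) × 100 = 60.76 %

60.8 %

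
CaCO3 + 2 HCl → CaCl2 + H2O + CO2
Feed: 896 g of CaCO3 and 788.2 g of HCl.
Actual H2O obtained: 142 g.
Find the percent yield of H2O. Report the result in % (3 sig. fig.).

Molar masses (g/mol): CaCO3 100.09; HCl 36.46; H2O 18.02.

88.0 %

n(CaCO3) = 896.0 / 100.09 = 8.952 mol
n(HCl) = 788.2 / 36.46 = 21.62 mol
n/ν for CaCO3 = 8.952/1 = 8.952
n/ν for HCl = 21.62/2 = 10.81
Smallest n/ν is CaCO3 → limiting reagent.
theoretical n(H2O) = (1/1) × 8.952 = 8.952 mol → 161.3 g
% yield = 142 / 161.3 × 100 = 88.03 %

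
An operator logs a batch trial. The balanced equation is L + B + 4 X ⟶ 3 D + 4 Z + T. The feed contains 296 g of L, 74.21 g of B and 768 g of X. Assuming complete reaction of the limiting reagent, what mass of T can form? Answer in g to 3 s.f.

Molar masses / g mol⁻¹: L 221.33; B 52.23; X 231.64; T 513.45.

n(L) = 296.0 / 221.33 = 1.337 mol
n(B) = 74.21 / 52.23 = 1.421 mol
n(X) = 768.0 / 231.64 = 3.315 mol
n/ν → L: 1.337, B: 1.421, X: 0.8288; X is limiting.
n(T) = (1/4) × 3.315 = 0.8288 mol
mass = 0.8288 × 513.45 = 425.5 g

426 g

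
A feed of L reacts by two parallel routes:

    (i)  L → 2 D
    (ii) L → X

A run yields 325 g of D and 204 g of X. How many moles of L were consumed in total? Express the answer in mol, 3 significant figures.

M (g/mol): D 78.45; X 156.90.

n(D) = 325 / 78.45 = 4.143 mol
n(X) = 204 / 156.90 = 1.300 mol
n(L) via (i) = (1/2)×4.143 = 2.072 mol
n(L) via (ii) = (1/1)×1.300 = 1.300 mol
total n(L) = 2.072 + 1.300 = 3.372 mol

3.37 mol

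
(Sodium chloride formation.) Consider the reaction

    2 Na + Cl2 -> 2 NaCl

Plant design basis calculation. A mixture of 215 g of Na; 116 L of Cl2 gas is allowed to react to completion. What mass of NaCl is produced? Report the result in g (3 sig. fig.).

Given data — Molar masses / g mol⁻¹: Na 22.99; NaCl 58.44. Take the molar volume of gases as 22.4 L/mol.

n(Na) = 215.0 / 22.99 = 9.352 mol
n(Cl2) = 116.0 / 22.4 = 5.179 mol
n/ν for Na = 9.352/2 = 4.676
n/ν for Cl2 = 5.179/1 = 5.179
Smallest n/ν is Na → limiting reagent.
n(NaCl) = (2/2) × 9.352 = 9.352 mol
mass = 9.352 × 58.44 = 546.5 g

547 g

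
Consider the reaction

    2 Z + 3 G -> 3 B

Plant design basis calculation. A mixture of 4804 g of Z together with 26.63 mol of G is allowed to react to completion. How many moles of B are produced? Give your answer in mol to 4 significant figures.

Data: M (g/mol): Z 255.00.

26.63 mol

n(Z) = 4804 / 255.00 = 18.84 mol
n(G) = 26.63 mol
n/ν for Z = 18.84/2 = 9.420
n/ν for G = 26.63/3 = 8.877
Smallest n/ν is G → limiting reagent.
n(B) = (3/3) × 26.63 = 26.63 mol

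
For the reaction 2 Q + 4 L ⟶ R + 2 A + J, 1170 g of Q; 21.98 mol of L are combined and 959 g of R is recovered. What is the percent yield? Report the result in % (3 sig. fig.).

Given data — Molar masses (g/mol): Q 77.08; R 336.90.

51.8 %

n(Q) = 1170 / 77.08 = 15.18 mol
n(L) = 21.98 mol
n/ν → Q: 7.590, L: 5.495; L is limiting.
theoretical n(R) = (1/4) × 21.98 = 5.495 mol → 1851 g
% yield = 959 / 1851 × 100 = 51.81 %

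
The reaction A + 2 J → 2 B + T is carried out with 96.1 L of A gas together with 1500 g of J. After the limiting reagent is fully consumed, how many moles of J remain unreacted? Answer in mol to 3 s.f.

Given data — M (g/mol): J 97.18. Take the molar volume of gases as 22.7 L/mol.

n(A) = 96.10 / 22.7 = 4.233 mol
n(J) = 1500 / 97.18 = 15.44 mol
n/ν → A: 4.233, J: 7.720; A is limiting.
J consumed = (2/1) × 4.233 = 8.466 mol
J remaining = 15.44 − 8.466 = 6.974 mol

6.97 mol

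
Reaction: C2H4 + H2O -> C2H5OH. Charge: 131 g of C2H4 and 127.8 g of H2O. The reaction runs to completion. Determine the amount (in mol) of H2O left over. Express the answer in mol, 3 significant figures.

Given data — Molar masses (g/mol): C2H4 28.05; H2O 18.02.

n(C2H4) = 131.0 / 28.05 = 4.670 mol
n(H2O) = 127.8 / 18.02 = 7.092 mol
n/ν → C2H4: 4.670, H2O: 7.092; C2H4 is limiting.
H2O consumed = (1/1) × 4.670 = 4.670 mol
H2O remaining = 7.092 − 4.670 = 2.422 mol

2.42 mol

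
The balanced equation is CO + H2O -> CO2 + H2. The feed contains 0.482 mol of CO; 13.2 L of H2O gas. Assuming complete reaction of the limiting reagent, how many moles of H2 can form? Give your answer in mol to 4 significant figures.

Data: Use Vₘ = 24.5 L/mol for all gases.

0.4820 mol

n(CO) = 0.4820 mol
n(H2O) = 13.20 / 24.5 = 0.5388 mol
n/ν for CO = 0.4820/1 = 0.4820
n/ν for H2O = 0.5388/1 = 0.5388
Smallest n/ν is CO → limiting reagent.
n(H2) = (1/1) × 0.4820 = 0.4820 mol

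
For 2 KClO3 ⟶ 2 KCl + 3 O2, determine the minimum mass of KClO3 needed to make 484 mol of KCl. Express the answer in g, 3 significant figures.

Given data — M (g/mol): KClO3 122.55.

59300 g

n(KCl) = 484.0 mol
n(KClO3) = (2/2) × 484.0 = 484.0 mol
mass = 484.0 × 122.55 = 59310 g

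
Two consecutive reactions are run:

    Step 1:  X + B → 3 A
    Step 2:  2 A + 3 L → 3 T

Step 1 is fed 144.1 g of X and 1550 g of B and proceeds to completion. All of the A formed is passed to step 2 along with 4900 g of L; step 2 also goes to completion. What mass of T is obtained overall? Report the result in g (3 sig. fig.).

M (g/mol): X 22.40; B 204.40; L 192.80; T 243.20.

6180 g

Step 1:
n(X) = 144.1 / 22.40 = 6.433 mol
n(B) = 1550 / 204.40 = 7.583 mol
n/ν for X = 6.433/1 = 6.433
n/ν for B = 7.583/1 = 7.583
Smallest n/ν is X → limiting reagent.
n(A) produced = (3/1) × 6.433 = 19.30 mol
Step 2:
n(A) available = 19.30 mol
n(L) = 4900 / 192.80 = 25.41 mol
n/ν for A = 19.30/2 = 9.650
n/ν for L = 25.41/3 = 8.470
Smallest n/ν is L → limiting reagent.
n(T) = (3/3) × 25.41 = 25.41 mol
mass = 25.41 × 243.20 = 6180 g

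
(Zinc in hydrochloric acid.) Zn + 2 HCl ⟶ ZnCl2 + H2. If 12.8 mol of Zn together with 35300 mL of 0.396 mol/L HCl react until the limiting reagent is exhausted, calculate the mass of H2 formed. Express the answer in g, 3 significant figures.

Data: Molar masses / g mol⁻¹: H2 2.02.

n(Zn) = 12.80 mol
n(HCl) = 0.396 × 35300/1000 = 13.98 mol
n/ν → Zn: 12.80, HCl: 6.990; HCl is limiting.
n(H2) = (1/2) × 13.98 = 6.990 mol
mass = 6.990 × 2.02 = 14.12 g

14.1 g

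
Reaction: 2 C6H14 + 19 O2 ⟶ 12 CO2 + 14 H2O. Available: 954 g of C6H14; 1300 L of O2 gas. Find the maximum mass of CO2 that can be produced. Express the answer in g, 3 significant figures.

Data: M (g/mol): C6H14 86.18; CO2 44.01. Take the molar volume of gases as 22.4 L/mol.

1610 g

n(C6H14) = 954.0 / 86.18 = 11.07 mol
n(O2) = 1300 / 22.4 = 58.04 mol
n/ν for C6H14 = 11.07/2 = 5.535
n/ν for O2 = 58.04/19 = 3.055
Smallest n/ν is O2 → limiting reagent.
n(CO2) = (12/19) × 58.04 = 36.66 mol
mass = 36.66 × 44.01 = 1613 g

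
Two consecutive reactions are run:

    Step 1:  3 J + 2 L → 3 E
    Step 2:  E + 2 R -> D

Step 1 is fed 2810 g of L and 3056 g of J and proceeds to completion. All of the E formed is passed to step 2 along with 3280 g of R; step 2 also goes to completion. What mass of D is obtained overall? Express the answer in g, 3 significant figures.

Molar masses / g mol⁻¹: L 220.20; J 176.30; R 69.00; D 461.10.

7990 g

Step 1:
n(L) = 2810 / 220.20 = 12.76 mol
n(J) = 3056 / 176.30 = 17.33 mol
n/ν → L: 6.380, J: 5.777; J is limiting.
n(E) produced = (3/3) × 17.33 = 17.33 mol
Step 2:
n(E) available = 17.33 mol
n(R) = 3280 / 69.00 = 47.54 mol
n/ν → E: 17.33, R: 23.77; E is limiting.
n(D) = (1/1) × 17.33 = 17.33 mol
mass = 17.33 × 461.10 = 7991 g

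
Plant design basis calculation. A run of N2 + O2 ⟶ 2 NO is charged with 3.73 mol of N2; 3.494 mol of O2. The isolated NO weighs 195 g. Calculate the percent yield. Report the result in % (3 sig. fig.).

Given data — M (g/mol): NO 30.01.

93.0 %

n(N2) = 3.730 mol
n(O2) = 3.494 mol
n/ν for N2 = 3.730/1 = 3.730
n/ν for O2 = 3.494/1 = 3.494
Smallest n/ν is O2 → limiting reagent.
theoretical n(NO) = (2/1) × 3.494 = 6.988 mol → 209.7 g
% yield = 195 / 209.7 × 100 = 92.99 %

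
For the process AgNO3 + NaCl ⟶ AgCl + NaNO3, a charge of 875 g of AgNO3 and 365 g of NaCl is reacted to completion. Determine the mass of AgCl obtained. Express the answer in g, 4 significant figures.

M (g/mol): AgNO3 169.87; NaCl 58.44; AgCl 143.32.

n(AgNO3) = 875.0 / 169.87 = 5.151 mol
n(NaCl) = 365.0 / 58.44 = 6.246 mol
n/ν → AgNO3: 5.151, NaCl: 6.246; AgNO3 is limiting.
n(AgCl) = (1/1) × 5.151 = 5.151 mol
mass = 5.151 × 143.32 = 738.2 g

738.2 g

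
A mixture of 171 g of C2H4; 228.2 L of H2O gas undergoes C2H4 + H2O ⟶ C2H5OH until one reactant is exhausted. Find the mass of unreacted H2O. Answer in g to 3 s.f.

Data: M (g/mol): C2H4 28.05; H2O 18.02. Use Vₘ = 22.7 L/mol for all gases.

n(C2H4) = 171.0 / 28.05 = 6.096 mol
n(H2O) = 228.2 / 22.7 = 10.05 mol
n/ν for C2H4 = 6.096/1 = 6.096
n/ν for H2O = 10.05/1 = 10.05
Smallest n/ν is C2H4 → limiting reagent.
H2O consumed = (1/1) × 6.096 = 6.096 mol
H2O remaining = 10.05 − 6.096 = 3.954 mol
mass = 3.954 × 18.02 = 71.25 g

71.3 g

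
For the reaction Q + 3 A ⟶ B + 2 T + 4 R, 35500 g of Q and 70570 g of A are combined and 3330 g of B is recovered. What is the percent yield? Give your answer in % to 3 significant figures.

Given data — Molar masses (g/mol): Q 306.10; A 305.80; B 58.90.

n(Q) = 35500 / 306.10 = 116.0 mol
n(A) = 70570 / 305.80 = 230.8 mol
n/ν → Q: 116.0, A: 76.93; A is limiting.
theoretical n(B) = (1/3) × 230.8 = 76.93 mol → 4531 g
% yield = 3330 / 4531 × 100 = 73.49 %

73.5 %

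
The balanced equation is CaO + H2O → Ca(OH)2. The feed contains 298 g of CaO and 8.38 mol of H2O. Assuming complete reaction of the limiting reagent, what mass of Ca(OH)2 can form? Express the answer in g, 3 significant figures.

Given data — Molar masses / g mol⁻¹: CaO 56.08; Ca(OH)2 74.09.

394 g

n(CaO) = 298.0 / 56.08 = 5.314 mol
n(H2O) = 8.380 mol
n/ν → CaO: 5.314, H2O: 8.380; CaO is limiting.
n(Ca(OH)2) = (1/1) × 5.314 = 5.314 mol
mass = 5.314 × 74.09 = 393.7 g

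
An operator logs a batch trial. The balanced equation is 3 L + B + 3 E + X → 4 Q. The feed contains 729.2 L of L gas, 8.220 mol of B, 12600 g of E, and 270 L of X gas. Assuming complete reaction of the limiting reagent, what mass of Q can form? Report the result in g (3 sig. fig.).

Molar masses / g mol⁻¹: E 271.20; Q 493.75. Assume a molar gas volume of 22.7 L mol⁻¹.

n(L) = 729.2 / 22.7 = 32.12 mol
n(B) = 8.220 mol
n(E) = 12600 / 271.20 = 46.46 mol
n(X) = 270.0 / 22.7 = 11.89 mol
n/ν for L = 32.12/3 = 10.71
n/ν for B = 8.220/1 = 8.220
n/ν for E = 46.46/3 = 15.49
n/ν for X = 11.89/1 = 11.89
Smallest n/ν is B → limiting reagent.
n(Q) = (4/1) × 8.220 = 32.88 mol
mass = 32.88 × 493.75 = 16230 g

16200 g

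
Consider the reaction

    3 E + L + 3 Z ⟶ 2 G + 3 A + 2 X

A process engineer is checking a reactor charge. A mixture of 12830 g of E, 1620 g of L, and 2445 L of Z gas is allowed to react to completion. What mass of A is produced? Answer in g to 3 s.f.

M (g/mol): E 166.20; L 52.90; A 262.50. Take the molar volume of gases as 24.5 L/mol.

n(E) = 12830 / 166.20 = 77.20 mol
n(L) = 1620 / 52.90 = 30.62 mol
n(Z) = 2445 / 24.5 = 99.80 mol
n/ν → E: 25.73, L: 30.62, Z: 33.27; E is limiting.
n(A) = (3/3) × 77.20 = 77.20 mol
mass = 77.20 × 262.50 = 20270 g

20300 g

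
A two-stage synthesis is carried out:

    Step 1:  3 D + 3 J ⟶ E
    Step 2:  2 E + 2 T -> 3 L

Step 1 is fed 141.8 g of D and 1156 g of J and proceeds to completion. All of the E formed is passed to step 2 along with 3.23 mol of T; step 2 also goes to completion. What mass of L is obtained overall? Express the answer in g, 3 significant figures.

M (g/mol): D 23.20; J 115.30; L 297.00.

Step 1:
n(D) = 141.8 / 23.20 = 6.112 mol
n(J) = 1156 / 115.30 = 10.03 mol
n/ν → D: 2.037, J: 3.343; D is limiting.
n(E) produced = (1/3) × 6.112 = 2.037 mol
Step 2:
n(E) available = 2.037 mol
n(T) = 3.230 mol
n/ν → E: 1.019, T: 1.615; E is limiting.
n(L) = (3/2) × 2.037 = 3.056 mol
mass = 3.056 × 297.00 = 907.6 g

908 g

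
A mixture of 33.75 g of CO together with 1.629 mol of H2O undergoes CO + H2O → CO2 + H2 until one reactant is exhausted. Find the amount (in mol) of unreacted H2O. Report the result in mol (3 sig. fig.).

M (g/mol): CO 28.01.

0.424 mol

n(CO) = 33.75 / 28.01 = 1.205 mol
n(H2O) = 1.629 mol
n/ν for CO = 1.205/1 = 1.205
n/ν for H2O = 1.629/1 = 1.629
Smallest n/ν is CO → limiting reagent.
H2O consumed = (1/1) × 1.205 = 1.205 mol
H2O remaining = 1.629 − 1.205 = 0.4240 mol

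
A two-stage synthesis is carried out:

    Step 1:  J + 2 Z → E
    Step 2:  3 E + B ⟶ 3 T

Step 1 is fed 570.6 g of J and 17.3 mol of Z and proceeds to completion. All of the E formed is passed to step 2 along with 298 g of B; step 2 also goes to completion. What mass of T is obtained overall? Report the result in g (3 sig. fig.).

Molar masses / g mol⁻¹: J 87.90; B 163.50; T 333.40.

1820 g

Step 1:
n(J) = 570.6 / 87.90 = 6.491 mol
n(Z) = 17.30 mol
n/ν for J = 6.491/1 = 6.491
n/ν for Z = 17.30/2 = 8.650
Smallest n/ν is J → limiting reagent.
n(E) produced = (1/1) × 6.491 = 6.491 mol
Step 2:
n(E) available = 6.491 mol
n(B) = 298.0 / 163.50 = 1.823 mol
n/ν for E = 6.491/3 = 2.164
n/ν for B = 1.823/1 = 1.823
Smallest n/ν is B → limiting reagent.
n(T) = (3/1) × 1.823 = 5.469 mol
mass = 5.469 × 333.40 = 1823 g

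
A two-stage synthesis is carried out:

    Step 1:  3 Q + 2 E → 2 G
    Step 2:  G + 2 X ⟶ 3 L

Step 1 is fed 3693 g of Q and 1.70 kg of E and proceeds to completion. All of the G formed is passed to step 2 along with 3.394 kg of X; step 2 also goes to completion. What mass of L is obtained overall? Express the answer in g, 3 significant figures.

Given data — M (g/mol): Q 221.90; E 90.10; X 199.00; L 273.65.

7000 g

Step 1:
n(Q) = 3693 / 221.90 = 16.64 mol
n(E) = 1.700×1000 / 90.10 = 18.87 mol
n/ν for Q = 16.64/3 = 5.547
n/ν for E = 18.87/2 = 9.435
Smallest n/ν is Q → limiting reagent.
n(G) produced = (2/3) × 16.64 = 11.09 mol
Step 2:
n(G) available = 11.09 mol
n(X) = 3.394×1000 / 199.00 = 17.06 mol
n/ν for G = 11.09/1 = 11.09
n/ν for X = 17.06/2 = 8.530
Smallest n/ν is X → limiting reagent.
n(L) = (3/2) × 17.06 = 25.59 mol
mass = 25.59 × 273.65 = 7003 g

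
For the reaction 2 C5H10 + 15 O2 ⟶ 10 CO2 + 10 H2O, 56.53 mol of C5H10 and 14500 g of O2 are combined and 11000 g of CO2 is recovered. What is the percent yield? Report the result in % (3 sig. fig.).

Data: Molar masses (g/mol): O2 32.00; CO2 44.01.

n(C5H10) = 56.53 mol
n(O2) = 14500 / 32.00 = 453.1 mol
n/ν for C5H10 = 56.53/2 = 28.27
n/ν for O2 = 453.1/15 = 30.21
Smallest n/ν is C5H10 → limiting reagent.
theoretical n(CO2) = (10/2) × 56.53 = 282.7 mol → 12440 g
% yield = 11000 / 12440 × 100 = 88.42 %

88.4 %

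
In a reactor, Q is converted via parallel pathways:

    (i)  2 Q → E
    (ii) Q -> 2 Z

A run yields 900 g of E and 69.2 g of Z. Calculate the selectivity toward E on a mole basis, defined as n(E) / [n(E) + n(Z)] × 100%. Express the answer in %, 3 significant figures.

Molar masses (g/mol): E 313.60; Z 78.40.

n(E) = 900 / 313.60 = 2.870 mol
n(Z) = 69.2 / 78.40 = 0.8827 mol
selectivity = 2.870/(2.870+0.8827) × 100 = 76.48 %

76.5 %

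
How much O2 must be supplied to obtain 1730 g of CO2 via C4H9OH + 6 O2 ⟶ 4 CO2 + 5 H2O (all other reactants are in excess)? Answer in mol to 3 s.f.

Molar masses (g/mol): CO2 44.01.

59.0 mol

n(CO2) = 1730 / 44.01 = 39.31 mol
n(O2) = (6/4) × 39.31 = 58.97 mol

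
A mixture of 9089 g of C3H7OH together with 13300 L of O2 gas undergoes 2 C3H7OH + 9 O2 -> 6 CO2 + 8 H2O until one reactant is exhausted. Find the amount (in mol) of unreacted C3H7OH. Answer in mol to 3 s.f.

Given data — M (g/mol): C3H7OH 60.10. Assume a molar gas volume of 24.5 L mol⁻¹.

30.6 mol

n(C3H7OH) = 9089 / 60.10 = 151.2 mol
n(O2) = 13300 / 24.5 = 542.9 mol
n/ν for C3H7OH = 151.2/2 = 75.60
n/ν for O2 = 542.9/9 = 60.32
Smallest n/ν is O2 → limiting reagent.
C3H7OH consumed = (2/9) × 542.9 = 120.6 mol
C3H7OH remaining = 151.2 − 120.6 = 30.60 mol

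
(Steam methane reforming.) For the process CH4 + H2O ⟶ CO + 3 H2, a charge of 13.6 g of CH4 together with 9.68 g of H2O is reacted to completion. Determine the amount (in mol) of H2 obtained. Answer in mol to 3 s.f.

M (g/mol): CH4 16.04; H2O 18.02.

1.61 mol

n(CH4) = 13.60 / 16.04 = 0.8479 mol
n(H2O) = 9.680 / 18.02 = 0.5372 mol
n/ν → CH4: 0.8479, H2O: 0.5372; H2O is limiting.
n(H2) = (3/1) × 0.5372 = 1.612 mol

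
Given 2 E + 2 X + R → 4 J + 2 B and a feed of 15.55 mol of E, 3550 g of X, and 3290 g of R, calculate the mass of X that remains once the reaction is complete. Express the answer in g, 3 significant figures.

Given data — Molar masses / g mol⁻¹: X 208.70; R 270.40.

n(E) = 15.55 mol
n(X) = 3550 / 208.70 = 17.01 mol
n(R) = 3290 / 270.40 = 12.17 mol
n/ν → E: 7.775, X: 8.505, R: 12.17; E is limiting.
X consumed = (2/2) × 15.55 = 15.55 mol
X remaining = 17.01 − 15.55 = 1.460 mol
mass = 1.460 × 208.70 = 304.7 g

305 g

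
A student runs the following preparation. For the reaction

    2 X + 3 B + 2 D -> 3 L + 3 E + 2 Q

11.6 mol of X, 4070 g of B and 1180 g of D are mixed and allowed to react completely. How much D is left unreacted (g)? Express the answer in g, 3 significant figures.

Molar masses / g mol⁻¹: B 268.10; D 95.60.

n(X) = 11.60 mol
n(B) = 4070 / 268.10 = 15.18 mol
n(D) = 1180 / 95.60 = 12.34 mol
n/ν for X = 11.60/2 = 5.800
n/ν for B = 15.18/3 = 5.060
n/ν for D = 12.34/2 = 6.170
Smallest n/ν is B → limiting reagent.
D consumed = (2/3) × 15.18 = 10.12 mol
D remaining = 12.34 − 10.12 = 2.220 mol
mass = 2.220 × 95.60 = 212.2 g

212 g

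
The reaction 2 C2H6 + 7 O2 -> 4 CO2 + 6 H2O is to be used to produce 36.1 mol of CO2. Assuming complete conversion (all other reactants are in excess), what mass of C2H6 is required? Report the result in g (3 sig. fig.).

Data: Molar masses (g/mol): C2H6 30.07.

543 g

n(CO2) = 36.10 mol
n(C2H6) = (2/4) × 36.10 = 18.05 mol
mass = 18.05 × 30.07 = 542.8 g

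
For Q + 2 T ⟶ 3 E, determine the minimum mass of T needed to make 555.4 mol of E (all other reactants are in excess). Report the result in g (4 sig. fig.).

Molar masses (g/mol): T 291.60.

108000 g

n(E) = 555.4 mol
n(T) = (2/3) × 555.4 = 370.3 mol
mass = 370.3 × 291.60 = 108000 g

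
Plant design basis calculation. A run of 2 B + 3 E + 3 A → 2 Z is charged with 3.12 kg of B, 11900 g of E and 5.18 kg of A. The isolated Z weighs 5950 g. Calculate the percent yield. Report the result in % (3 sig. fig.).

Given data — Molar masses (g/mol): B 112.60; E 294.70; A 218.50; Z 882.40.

42.7 %

n(B) = 3.120×1000 / 112.60 = 27.71 mol
n(E) = 11900 / 294.70 = 40.38 mol
n(A) = 5.180×1000 / 218.50 = 23.71 mol
n/ν for B = 27.71/2 = 13.86
n/ν for E = 40.38/3 = 13.46
n/ν for A = 23.71/3 = 7.903
Smallest n/ν is A → limiting reagent.
theoretical n(Z) = (2/3) × 23.71 = 15.81 mol → 13950 g
% yield = 5950 / 13950 × 100 = 42.65 %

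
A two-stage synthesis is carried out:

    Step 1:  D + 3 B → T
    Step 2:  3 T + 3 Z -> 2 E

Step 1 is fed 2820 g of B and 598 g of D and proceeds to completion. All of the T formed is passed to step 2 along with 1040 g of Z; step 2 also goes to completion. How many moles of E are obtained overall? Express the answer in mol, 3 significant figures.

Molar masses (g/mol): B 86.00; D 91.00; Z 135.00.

Step 1:
n(B) = 2820 / 86.00 = 32.79 mol
n(D) = 598.0 / 91.00 = 6.571 mol
n/ν for B = 32.79/3 = 10.93
n/ν for D = 6.571/1 = 6.571
Smallest n/ν is D → limiting reagent.
n(T) produced = (1/1) × 6.571 = 6.571 mol
Step 2:
n(T) available = 6.571 mol
n(Z) = 1040 / 135.00 = 7.704 mol
n/ν for T = 6.571/3 = 2.190
n/ν for Z = 7.704/3 = 2.568
Smallest n/ν is T → limiting reagent.
n(E) = (2/3) × 6.571 = 4.381 mol

4.38 mol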